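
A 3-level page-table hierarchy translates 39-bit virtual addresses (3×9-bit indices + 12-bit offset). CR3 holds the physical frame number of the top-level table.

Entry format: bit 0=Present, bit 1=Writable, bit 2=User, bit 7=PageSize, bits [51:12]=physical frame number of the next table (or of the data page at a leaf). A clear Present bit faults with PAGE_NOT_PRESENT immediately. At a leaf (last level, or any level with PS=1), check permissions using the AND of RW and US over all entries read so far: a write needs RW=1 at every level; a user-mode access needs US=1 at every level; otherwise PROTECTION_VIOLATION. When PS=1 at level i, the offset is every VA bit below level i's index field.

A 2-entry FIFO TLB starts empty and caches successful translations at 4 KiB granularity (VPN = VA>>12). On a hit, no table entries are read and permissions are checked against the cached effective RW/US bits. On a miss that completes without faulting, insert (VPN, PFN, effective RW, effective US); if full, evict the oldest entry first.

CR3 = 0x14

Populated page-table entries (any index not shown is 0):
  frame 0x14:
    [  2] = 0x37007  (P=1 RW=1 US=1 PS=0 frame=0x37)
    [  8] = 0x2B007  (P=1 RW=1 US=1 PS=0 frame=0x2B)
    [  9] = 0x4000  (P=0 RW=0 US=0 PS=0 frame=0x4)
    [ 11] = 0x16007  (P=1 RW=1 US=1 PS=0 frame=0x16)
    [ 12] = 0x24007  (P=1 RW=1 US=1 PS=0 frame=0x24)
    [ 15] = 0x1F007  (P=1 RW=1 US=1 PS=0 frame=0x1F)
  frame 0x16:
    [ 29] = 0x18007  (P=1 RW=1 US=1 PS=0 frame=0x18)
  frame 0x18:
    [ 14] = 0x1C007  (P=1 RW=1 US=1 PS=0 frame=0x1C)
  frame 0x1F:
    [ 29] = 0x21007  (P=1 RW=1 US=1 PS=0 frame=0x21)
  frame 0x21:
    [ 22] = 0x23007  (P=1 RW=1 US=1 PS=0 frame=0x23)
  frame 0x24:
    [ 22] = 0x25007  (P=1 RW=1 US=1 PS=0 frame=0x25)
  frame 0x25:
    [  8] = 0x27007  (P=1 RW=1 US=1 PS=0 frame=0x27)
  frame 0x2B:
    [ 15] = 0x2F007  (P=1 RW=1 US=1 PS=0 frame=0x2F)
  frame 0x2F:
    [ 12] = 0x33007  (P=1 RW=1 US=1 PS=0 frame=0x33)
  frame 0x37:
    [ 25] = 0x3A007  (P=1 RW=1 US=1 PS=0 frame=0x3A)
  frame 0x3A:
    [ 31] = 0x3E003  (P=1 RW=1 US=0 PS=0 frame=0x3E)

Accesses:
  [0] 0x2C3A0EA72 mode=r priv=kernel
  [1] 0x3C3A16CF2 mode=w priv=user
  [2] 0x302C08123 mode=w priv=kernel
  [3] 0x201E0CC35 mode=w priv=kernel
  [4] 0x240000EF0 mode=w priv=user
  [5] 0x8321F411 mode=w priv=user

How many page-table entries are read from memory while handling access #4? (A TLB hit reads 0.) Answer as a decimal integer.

Trace:
#0 VA=0x2C3A0EA72 (r,kernel):
  [0] read 0x14 idx=11: raw=0x16007 flags P=1 W=1 U=1 S=0
  [1] read 0x16 idx=29: raw=0x18007 flags P=1 W=1 U=1 S=0
  [2] read 0x18 idx=14: raw=0x1C007 flags P=1 W=1 U=1 S=0
  ✓ 0x1CA72  — 3 lookups
#1 VA=0x3C3A16CF2 (w,user):
  [0] read 0x14 idx=15: raw=0x1F007 flags P=1 W=1 U=1 S=0
  [1] read 0x1F idx=29: raw=0x21007 flags P=1 W=1 U=1 S=0
  [2] read 0x21 idx=22: raw=0x23007 flags P=1 W=1 U=1 S=0
  ✓ 0x23CF2  — 3 lookups
#2 VA=0x302C08123 (w,kernel):
  [0] read 0x14 idx=12: raw=0x24007 flags P=1 W=1 U=1 S=0
  [1] read 0x24 idx=22: raw=0x25007 flags P=1 W=1 U=1 S=0
  [2] read 0x25 idx=8: raw=0x27007 flags P=1 W=1 U=1 S=0
  ✓ 0x27123  — 3 lookups
#3 VA=0x201E0CC35 (w,kernel):
  [0] read 0x14 idx=8: raw=0x2B007 flags P=1 W=1 U=1 S=0
  [1] read 0x2B idx=15: raw=0x2F007 flags P=1 W=1 U=1 S=0
  [2] read 0x2F idx=12: raw=0x33007 flags P=1 W=1 U=1 S=0
  ✓ 0x33C35  — 3 lookups
#4 VA=0x240000EF0 (w,user):
  [0] read 0x14 idx=9: raw=0x4000 flags P=0 W=0 U=0 S=0
  → PAGE_NOT_PRESENT  (1 entries read)
#5 VA=0x8321F411 (w,user):
  [0] read 0x14 idx=2: raw=0x37007 flags P=1 W=1 U=1 S=0
  [1] read 0x37 idx=25: raw=0x3A007 flags P=1 W=1 U=1 S=0
  [2] read 0x3A idx=31: raw=0x3E003 flags P=1 W=1 U=0 S=0
  → PROTECTION_VIOLATION  (3 entries read)

Entries read for #4: 1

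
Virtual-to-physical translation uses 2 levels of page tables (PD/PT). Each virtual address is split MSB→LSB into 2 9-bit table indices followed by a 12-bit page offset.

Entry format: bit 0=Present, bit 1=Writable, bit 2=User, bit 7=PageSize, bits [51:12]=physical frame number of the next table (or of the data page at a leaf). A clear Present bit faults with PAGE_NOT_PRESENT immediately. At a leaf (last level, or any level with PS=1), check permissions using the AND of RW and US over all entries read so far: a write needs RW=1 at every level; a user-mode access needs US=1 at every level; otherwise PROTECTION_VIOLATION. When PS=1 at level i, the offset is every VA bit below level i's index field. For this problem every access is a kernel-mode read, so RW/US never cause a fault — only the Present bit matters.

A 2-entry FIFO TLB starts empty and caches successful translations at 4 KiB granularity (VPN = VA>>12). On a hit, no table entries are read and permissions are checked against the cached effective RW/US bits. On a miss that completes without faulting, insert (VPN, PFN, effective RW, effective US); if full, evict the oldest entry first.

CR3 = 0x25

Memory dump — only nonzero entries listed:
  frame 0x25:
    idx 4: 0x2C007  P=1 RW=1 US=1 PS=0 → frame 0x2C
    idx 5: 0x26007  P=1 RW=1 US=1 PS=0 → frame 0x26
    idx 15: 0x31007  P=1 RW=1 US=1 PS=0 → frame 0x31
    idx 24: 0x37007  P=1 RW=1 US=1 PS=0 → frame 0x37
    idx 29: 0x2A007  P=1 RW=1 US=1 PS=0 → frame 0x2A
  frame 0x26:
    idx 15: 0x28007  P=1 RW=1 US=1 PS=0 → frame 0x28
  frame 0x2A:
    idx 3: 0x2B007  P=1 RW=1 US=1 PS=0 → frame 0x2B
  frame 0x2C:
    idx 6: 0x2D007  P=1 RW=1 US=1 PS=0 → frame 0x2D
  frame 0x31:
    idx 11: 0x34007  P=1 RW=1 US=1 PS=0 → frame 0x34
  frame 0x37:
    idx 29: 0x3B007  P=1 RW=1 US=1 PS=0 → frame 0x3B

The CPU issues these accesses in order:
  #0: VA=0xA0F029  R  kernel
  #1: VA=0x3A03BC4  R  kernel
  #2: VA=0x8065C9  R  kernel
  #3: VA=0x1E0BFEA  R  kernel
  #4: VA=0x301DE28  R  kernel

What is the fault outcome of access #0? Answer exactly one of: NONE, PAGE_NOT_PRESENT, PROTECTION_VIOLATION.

Per-access translation:
#0 VA=0xA0F029 (r,kernel):
  L0: frame=0x25 idx=5 entry=0x26007 [P=1 RW=1 US=1 PS=0]
  L1: frame=0x26 idx=15 entry=0x28007 [P=1 RW=1 US=1 PS=0]
  → PA=0x28029  (2 entries read)
#1 VA=0x3A03BC4 (r,kernel):
  L0: frame=0x25 idx=29 entry=0x2A007 [P=1 RW=1 US=1 PS=0]
  L1: frame=0x2A idx=3 entry=0x2B007 [P=1 RW=1 US=1 PS=0]
  → PA=0x2BBC4  (2 entries read)
#2 VA=0x8065C9 (r,kernel):
  L0: frame=0x25 idx=4 entry=0x2C007 [P=1 RW=1 US=1 PS=0]
  L1: frame=0x2C idx=6 entry=0x2D007 [P=1 RW=1 US=1 PS=0]
  → PA=0x2D5C9  (2 entries read)
#3 VA=0x1E0BFEA (r,kernel):
  L0: frame=0x25 idx=15 entry=0x31007 [P=1 RW=1 US=1 PS=0]
  L1: frame=0x31 idx=11 entry=0x34007 [P=1 RW=1 US=1 PS=0]
  → PA=0x34FEA  (2 entries read)
#4 VA=0x301DE28 (r,kernel):
  L0: frame=0x25 idx=24 entry=0x37007 [P=1 RW=1 US=1 PS=0]
  L1: frame=0x37 idx=29 entry=0x3B007 [P=1 RW=1 US=1 PS=0]
  → PA=0x3BE28  (2 entries read)

Access #0 fault: NONE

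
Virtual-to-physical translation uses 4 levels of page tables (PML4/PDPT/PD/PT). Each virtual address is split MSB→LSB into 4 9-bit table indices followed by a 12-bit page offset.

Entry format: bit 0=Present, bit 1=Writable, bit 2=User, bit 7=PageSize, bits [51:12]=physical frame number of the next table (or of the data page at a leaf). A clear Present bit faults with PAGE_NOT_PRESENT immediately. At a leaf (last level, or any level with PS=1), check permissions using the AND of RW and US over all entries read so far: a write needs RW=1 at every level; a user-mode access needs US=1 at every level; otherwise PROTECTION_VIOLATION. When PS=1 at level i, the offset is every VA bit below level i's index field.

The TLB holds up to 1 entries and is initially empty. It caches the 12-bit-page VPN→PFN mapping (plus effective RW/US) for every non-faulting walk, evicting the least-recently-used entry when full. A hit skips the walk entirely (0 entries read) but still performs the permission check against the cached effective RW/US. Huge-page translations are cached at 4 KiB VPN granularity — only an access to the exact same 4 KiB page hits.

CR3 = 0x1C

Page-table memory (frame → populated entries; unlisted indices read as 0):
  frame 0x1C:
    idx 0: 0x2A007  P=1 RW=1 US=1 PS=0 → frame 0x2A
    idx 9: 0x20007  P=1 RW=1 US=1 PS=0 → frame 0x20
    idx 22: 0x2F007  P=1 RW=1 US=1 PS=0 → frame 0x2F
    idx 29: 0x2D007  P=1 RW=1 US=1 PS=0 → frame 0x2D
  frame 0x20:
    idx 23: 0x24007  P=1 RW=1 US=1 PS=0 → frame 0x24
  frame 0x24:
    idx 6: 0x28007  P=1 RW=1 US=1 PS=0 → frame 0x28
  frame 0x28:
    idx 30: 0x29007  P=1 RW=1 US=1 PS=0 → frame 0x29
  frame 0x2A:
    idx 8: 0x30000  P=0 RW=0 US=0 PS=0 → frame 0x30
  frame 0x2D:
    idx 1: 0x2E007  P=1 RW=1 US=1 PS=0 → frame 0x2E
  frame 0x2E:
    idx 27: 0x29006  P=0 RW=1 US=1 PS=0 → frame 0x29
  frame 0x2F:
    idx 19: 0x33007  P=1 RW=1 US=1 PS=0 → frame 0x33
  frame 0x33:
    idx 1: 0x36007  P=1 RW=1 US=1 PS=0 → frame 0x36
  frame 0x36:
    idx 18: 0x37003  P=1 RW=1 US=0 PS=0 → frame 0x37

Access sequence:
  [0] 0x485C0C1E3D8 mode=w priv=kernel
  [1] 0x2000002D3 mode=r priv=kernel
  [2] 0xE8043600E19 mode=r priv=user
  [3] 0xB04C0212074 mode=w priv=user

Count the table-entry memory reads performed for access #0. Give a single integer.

Per-access translation:
#0 VA=0x485C0C1E3D8 (w,kernel):
  L0 @0x1C[9] → 0x20007  P=1,RW=1,US=1,PS=0
  L1 @0x20[23] → 0x24007  P=1,RW=1,US=1,PS=0
  L2 @0x24[6] → 0x28007  P=1,RW=1,US=1,PS=0
  L3 @0x28[30] → 0x29007  P=1,RW=1,US=1,PS=0
  ⇒ phys 0x293D8  [4 reads]
#1 VA=0x2000002D3 (r,kernel):
  L0 @0x1C[0] → 0x2A007  P=1,RW=1,US=1,PS=0
  L1 @0x2A[8] → 0x30000  P=0,RW=0,US=0,PS=0
  ✗ PAGE_NOT_PRESENT  [2 reads]
#2 VA=0xE8043600E19 (r,user):
  L0 @0x1C[29] → 0x2D007  P=1,RW=1,US=1,PS=0
  L1 @0x2D[1] → 0x2E007  P=1,RW=1,US=1,PS=0
  L2 @0x2E[27] → 0x29006  P=0,RW=1,US=1,PS=0
  ✗ PAGE_NOT_PRESENT  [3 reads]
#3 VA=0xB04C0212074 (w,user):
  L0 @0x1C[22] → 0x2F007  P=1,RW=1,US=1,PS=0
  L1 @0x2F[19] → 0x33007  P=1,RW=1,US=1,PS=0
  L2 @0x33[1] → 0x36007  P=1,RW=1,US=1,PS=0
  L3 @0x36[18] → 0x37003  P=1,RW=1,US=0,PS=0
  ✗ PROTECTION_VIOLATION  [4 reads]

Entries read for #0: 4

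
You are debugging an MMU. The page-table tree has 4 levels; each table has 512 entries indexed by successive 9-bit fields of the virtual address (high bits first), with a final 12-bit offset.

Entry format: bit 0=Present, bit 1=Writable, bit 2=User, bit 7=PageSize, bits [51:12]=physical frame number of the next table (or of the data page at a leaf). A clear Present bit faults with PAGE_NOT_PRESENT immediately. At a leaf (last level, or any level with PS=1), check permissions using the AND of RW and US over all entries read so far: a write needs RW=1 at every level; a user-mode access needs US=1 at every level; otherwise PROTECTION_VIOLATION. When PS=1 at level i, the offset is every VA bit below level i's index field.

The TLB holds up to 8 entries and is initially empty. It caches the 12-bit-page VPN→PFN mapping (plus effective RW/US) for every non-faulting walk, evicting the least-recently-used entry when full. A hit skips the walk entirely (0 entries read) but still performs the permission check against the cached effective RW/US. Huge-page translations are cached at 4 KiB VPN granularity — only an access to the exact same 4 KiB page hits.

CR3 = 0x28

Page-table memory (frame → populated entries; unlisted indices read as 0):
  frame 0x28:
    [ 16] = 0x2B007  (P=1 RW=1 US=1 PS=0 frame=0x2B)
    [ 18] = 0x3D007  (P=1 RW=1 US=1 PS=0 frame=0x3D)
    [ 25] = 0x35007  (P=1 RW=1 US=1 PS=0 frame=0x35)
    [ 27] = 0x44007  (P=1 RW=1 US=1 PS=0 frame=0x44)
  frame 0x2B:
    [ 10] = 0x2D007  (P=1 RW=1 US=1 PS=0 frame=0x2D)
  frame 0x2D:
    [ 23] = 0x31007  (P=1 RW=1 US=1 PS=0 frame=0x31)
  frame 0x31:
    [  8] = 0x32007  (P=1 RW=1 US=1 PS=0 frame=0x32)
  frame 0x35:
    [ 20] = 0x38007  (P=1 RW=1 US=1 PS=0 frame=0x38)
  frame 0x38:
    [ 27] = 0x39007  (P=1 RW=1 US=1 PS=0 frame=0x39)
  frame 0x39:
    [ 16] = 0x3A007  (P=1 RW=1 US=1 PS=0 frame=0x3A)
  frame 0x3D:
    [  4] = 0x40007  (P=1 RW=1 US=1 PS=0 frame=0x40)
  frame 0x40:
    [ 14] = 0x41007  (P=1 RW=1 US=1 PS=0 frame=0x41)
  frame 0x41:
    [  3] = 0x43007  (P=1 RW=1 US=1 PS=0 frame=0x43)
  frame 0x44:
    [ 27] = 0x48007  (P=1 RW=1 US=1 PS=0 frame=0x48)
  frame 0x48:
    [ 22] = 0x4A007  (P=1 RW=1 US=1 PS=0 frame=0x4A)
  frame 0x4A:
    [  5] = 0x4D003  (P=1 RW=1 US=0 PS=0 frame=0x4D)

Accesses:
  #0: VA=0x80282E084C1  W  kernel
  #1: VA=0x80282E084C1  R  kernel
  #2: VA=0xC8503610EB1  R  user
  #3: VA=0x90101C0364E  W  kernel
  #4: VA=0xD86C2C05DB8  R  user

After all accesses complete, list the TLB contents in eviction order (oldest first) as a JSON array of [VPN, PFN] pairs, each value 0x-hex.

Per-access translation:
#0 VA=0x80282E084C1 (w,kernel):
  [0] read 0x28 idx=16: raw=0x2B007 flags P=1 W=1 U=1 S=0
  [1] read 0x2B idx=10: raw=0x2D007 flags P=1 W=1 U=1 S=0
  [2] read 0x2D idx=23: raw=0x31007 flags P=1 W=1 U=1 S=0
  [3] read 0x31 idx=8: raw=0x32007 flags P=1 W=1 U=1 S=0
  ⇒ phys 0x324C1  [4 reads]
#1 VA=0x80282E084C1 (r,kernel):
  TLB hit vpn=0x80282E08 → PA=0x324C1
#2 VA=0xC8503610EB1 (r,user):
  [0] read 0x28 idx=25: raw=0x35007 flags P=1 W=1 U=1 S=0
  [1] read 0x35 idx=20: raw=0x38007 flags P=1 W=1 U=1 S=0
  [2] read 0x38 idx=27: raw=0x39007 flags P=1 W=1 U=1 S=0
  [3] read 0x39 idx=16: raw=0x3A007 flags P=1 W=1 U=1 S=0
  ⇒ phys 0x3AEB1  [4 reads]
#3 VA=0x90101C0364E (w,kernel):
  [0] read 0x28 idx=18: raw=0x3D007 flags P=1 W=1 U=1 S=0
  [1] read 0x3D idx=4: raw=0x40007 flags P=1 W=1 U=1 S=0
  [2] read 0x40 idx=14: raw=0x41007 flags P=1 W=1 U=1 S=0
  [3] read 0x41 idx=3: raw=0x43007 flags P=1 W=1 U=1 S=0
  ⇒ phys 0x4364E  [4 reads]
#4 VA=0xD86C2C05DB8 (r,user):
  [0] read 0x28 idx=27: raw=0x44007 flags P=1 W=1 U=1 S=0
  [1] read 0x44 idx=27: raw=0x48007 flags P=1 W=1 U=1 S=0
  [2] read 0x48 idx=22: raw=0x4A007 flags P=1 W=1 U=1 S=0
  [3] read 0x4A idx=5: raw=0x4D003 flags P=1 W=1 U=0 S=0
  ✗ PROTECTION_VIOLATION  [4 reads]

TLB: [["0x80282E08", "0x32"], ["0xC8503610", "0x3A"], ["0x90101C03", "0x43"]]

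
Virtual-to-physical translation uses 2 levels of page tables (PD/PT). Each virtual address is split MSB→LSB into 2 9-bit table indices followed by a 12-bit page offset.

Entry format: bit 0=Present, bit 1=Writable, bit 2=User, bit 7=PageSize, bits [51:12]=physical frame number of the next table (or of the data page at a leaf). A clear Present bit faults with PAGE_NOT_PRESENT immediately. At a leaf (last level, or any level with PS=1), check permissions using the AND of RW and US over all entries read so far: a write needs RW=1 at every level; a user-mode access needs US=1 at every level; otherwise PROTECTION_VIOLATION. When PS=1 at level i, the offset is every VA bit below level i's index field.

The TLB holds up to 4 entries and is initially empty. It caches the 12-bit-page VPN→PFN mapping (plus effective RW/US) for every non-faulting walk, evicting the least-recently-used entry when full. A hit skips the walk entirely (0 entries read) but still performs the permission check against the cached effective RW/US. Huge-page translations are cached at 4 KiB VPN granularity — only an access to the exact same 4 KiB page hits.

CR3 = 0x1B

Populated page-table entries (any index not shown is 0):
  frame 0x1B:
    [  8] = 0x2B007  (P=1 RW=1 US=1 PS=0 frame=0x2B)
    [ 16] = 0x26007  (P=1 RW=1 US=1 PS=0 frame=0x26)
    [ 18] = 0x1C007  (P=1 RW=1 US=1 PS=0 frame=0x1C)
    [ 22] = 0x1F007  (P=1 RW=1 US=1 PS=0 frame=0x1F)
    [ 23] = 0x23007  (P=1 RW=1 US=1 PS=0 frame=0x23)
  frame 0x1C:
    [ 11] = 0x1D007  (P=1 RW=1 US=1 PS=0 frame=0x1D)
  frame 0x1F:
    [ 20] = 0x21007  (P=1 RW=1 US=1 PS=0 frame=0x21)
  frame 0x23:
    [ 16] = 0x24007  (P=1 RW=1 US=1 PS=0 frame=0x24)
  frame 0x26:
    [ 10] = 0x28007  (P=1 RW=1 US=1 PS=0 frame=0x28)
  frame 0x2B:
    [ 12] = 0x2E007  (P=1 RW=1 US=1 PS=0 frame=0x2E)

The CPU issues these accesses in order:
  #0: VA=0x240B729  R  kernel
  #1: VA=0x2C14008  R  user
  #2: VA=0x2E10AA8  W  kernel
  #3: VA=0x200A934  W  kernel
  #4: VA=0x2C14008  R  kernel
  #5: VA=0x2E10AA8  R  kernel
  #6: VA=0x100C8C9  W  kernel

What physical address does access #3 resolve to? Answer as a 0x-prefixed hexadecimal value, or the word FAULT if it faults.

Trace:
#0 VA=0x240B729 (r,kernel):
  [0] read 0x1B idx=18: raw=0x1C007 flags P=1 W=1 U=1 S=0
  [1] read 0x1C idx=11: raw=0x1D007 flags P=1 W=1 U=1 S=0
  ✓ 0x1D729  — 2 lookups
#1 VA=0x2C14008 (r,user):
  [0] read 0x1B idx=22: raw=0x1F007 flags P=1 W=1 U=1 S=0
  [1] read 0x1F idx=20: raw=0x21007 flags P=1 W=1 U=1 S=0
  ✓ 0x21008  — 2 lookups
#2 VA=0x2E10AA8 (w,kernel):
  [0] read 0x1B idx=23: raw=0x23007 flags P=1 W=1 U=1 S=0
  [1] read 0x23 idx=16: raw=0x24007 flags P=1 W=1 U=1 S=0
  ✓ 0x24AA8  — 2 lookups
#3 VA=0x200A934 (w,kernel):
  [0] read 0x1B idx=16: raw=0x26007 flags P=1 W=1 U=1 S=0
  [1] read 0x26 idx=10: raw=0x28007 flags P=1 W=1 U=1 S=0
  ✓ 0x28934  — 2 lookups
#4 VA=0x2C14008 (r,kernel):
  TLB hit vpn=0x2C14 → PA=0x21008
#5 VA=0x2E10AA8 (r,kernel):
  TLB hit vpn=0x2E10 → PA=0x24AA8
#6 VA=0x100C8C9 (w,kernel):
  [0] read 0x1B idx=8: raw=0x2B007 flags P=1 W=1 U=1 S=0
  [1] read 0x2B idx=12: raw=0x2E007 flags P=1 W=1 U=1 S=0
  ✓ 0x2E8C9  — 2 lookups

Access #3 PA: 0x28934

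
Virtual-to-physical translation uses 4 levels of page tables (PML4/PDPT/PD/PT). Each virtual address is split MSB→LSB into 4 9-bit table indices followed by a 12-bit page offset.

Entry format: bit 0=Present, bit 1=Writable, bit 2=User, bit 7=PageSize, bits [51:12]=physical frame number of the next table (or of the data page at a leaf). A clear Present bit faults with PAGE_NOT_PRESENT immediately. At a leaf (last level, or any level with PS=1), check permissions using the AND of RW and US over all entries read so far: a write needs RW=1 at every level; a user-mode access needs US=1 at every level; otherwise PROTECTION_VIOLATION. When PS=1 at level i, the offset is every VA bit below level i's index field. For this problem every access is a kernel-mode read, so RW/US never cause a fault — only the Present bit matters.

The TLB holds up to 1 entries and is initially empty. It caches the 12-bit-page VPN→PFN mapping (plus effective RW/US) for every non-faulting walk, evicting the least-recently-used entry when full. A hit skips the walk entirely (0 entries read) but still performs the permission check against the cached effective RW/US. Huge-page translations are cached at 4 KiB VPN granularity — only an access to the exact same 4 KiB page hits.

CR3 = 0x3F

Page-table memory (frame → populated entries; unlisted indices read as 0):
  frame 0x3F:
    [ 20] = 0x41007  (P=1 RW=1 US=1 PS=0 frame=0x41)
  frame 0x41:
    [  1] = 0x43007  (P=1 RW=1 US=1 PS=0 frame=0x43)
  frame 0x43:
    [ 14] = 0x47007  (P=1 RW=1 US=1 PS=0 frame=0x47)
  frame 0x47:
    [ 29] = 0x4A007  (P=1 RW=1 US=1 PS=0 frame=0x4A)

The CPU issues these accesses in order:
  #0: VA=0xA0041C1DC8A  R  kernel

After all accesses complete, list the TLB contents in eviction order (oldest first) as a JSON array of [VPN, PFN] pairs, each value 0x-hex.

Walk each access:
#0 VA=0xA0041C1DC8A (r,kernel):
  L0 @0x3F[20] → 0x41007  P=1,RW=1,US=1,PS=0
  L1 @0x41[1] → 0x43007  P=1,RW=1,US=1,PS=0
  L2 @0x43[14] → 0x47007  P=1,RW=1,US=1,PS=0
  L3 @0x47[29] → 0x4A007  P=1,RW=1,US=1,PS=0
  ⇒ phys 0x4AC8A  [4 reads]

TLB: [["0xA0041C1D", "0x4A"]]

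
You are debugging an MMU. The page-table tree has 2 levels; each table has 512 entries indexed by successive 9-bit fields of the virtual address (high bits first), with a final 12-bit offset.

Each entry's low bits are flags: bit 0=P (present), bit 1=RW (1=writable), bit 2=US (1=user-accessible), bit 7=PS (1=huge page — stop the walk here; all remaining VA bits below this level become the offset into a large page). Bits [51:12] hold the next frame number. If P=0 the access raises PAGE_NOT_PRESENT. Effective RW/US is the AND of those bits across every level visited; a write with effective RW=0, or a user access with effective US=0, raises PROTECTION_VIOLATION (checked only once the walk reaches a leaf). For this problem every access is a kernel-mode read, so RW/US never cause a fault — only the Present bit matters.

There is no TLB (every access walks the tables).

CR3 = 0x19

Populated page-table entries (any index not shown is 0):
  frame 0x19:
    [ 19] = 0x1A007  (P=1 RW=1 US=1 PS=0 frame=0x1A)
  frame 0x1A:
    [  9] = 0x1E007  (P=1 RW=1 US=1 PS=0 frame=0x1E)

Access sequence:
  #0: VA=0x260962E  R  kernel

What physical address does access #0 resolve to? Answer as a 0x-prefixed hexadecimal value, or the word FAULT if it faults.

Trace:
#0 VA=0x260962E (r,kernel):
  L0 @0x19[19] → 0x1A007  P=1,RW=1,US=1,PS=0
  L1 @0x1A[9] → 0x1E007  P=1,RW=1,US=1,PS=0
  → PA=0x1E62E  (2 entries read)

Access #0 PA: 0x1E62E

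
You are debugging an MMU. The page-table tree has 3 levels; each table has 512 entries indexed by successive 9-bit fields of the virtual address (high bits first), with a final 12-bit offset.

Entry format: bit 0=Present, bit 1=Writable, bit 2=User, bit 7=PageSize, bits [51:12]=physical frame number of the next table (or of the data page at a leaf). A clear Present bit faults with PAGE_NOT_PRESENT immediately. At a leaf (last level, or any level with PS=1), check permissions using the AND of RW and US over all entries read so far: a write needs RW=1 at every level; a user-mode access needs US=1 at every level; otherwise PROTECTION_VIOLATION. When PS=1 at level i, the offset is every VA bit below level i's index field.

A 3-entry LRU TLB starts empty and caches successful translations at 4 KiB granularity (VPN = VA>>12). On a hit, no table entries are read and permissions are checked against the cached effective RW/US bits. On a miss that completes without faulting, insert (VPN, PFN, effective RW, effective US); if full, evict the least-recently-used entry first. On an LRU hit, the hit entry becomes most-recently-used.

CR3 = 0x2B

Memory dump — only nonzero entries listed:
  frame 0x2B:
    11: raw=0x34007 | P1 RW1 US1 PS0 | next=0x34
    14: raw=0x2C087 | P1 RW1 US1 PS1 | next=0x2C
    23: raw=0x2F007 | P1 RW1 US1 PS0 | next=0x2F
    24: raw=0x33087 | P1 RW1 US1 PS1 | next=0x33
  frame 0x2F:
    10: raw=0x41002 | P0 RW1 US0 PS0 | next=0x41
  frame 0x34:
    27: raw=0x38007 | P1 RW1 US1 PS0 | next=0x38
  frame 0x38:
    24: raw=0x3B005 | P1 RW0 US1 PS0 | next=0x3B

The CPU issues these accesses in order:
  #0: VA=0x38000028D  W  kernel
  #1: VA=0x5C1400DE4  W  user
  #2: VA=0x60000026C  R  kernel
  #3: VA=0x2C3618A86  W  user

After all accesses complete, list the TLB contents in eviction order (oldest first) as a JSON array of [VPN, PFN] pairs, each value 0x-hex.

Trace:
#0 VA=0x38000028D (w,kernel):
  L0: frame=0x2B idx=14 entry=0x2C087 [P=1 RW=1 US=1 PS=1]
  → PA=0x2C28D (huge @L0)  (1 entries read)
#1 VA=0x5C1400DE4 (w,user):
  L0: frame=0x2B idx=23 entry=0x2F007 [P=1 RW=1 US=1 PS=0]
  L1: frame=0x2F idx=10 entry=0x41002 [P=0 RW=1 US=0 PS=0]
  ✗ PAGE_NOT_PRESENT  [2 reads]
#2 VA=0x60000026C (r,kernel):
  L0: frame=0x2B idx=24 entry=0x33087 [P=1 RW=1 US=1 PS=1]
  → PA=0x3326C (huge @L0)  (1 entries read)
#3 VA=0x2C3618A86 (w,user):
  L0: frame=0x2B idx=11 entry=0x34007 [P=1 RW=1 US=1 PS=0]
  L1: frame=0x34 idx=27 entry=0x38007 [P=1 RW=1 US=1 PS=0]
  L2: frame=0x38 idx=24 entry=0x3B005 [P=1 RW=0 US=1 PS=0]
  ✗ PROTECTION_VIOLATION  [3 reads]

TLB: [["0x380000", "0x2C"], ["0x600000", "0x33"]]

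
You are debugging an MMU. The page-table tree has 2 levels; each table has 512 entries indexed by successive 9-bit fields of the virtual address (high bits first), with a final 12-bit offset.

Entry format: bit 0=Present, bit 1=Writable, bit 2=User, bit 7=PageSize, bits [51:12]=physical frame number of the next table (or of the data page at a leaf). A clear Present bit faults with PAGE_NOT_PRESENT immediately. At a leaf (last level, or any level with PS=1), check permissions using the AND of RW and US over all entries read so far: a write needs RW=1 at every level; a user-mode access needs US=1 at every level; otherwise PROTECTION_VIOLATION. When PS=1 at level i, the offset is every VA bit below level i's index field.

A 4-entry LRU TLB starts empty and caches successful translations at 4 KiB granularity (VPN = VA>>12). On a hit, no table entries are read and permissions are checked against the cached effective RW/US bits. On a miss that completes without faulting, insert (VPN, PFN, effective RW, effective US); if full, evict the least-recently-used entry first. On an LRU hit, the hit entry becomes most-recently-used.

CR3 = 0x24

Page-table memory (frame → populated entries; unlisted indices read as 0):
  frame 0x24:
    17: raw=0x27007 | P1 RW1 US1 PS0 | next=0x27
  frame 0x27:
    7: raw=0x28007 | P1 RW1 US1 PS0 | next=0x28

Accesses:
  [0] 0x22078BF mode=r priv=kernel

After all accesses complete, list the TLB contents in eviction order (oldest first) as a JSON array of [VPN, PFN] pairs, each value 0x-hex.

Trace:
#0 VA=0x22078BF (r,kernel):
  [0] read 0x24 idx=17: raw=0x27007 flags P=1 W=1 U=1 S=0
  [1] read 0x27 idx=7: raw=0x28007 flags P=1 W=1 U=1 S=0
  ⇒ phys 0x288BF  [2 reads]

TLB: [["0x2207", "0x28"]]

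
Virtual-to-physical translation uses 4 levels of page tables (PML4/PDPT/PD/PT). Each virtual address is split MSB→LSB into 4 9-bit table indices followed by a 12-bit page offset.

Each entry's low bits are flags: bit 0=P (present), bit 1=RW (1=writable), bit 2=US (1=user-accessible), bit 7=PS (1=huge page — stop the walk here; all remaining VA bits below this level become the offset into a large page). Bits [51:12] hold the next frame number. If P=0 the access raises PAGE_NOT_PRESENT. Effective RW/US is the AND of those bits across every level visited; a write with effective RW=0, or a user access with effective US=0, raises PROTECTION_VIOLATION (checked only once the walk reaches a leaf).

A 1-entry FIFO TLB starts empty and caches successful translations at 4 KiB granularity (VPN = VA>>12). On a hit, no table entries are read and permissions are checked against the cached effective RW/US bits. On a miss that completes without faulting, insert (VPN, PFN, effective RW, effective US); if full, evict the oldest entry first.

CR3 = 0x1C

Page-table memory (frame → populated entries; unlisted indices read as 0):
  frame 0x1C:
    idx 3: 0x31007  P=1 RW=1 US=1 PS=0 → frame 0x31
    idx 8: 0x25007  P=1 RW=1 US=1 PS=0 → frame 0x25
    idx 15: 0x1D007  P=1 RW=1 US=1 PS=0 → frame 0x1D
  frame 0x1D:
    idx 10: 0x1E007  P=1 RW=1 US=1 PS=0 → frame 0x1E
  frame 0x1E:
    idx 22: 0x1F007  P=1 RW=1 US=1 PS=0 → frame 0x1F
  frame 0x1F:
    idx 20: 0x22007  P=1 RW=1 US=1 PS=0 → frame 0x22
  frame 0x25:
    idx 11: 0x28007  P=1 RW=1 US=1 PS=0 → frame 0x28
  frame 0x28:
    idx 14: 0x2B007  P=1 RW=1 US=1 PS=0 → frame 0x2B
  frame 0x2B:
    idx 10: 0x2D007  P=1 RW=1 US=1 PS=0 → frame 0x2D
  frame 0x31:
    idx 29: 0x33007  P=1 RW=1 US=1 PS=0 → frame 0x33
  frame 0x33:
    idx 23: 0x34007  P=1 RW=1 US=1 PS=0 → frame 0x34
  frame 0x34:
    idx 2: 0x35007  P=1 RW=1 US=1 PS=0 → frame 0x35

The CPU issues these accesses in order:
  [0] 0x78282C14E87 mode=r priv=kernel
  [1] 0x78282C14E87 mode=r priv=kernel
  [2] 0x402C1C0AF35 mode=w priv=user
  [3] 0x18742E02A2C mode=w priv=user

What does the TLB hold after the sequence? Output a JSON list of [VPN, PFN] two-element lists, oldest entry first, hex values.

Per-access translation:
#0 VA=0x78282C14E87 (r,kernel):
  L0: frame=0x1C idx=15 entry=0x1D007 [P=1 RW=1 US=1 PS=0]
  L1: frame=0x1D idx=10 entry=0x1E007 [P=1 RW=1 US=1 PS=0]
  L2: frame=0x1E idx=22 entry=0x1F007 [P=1 RW=1 US=1 PS=0]
  L3: frame=0x1F idx=20 entry=0x22007 [P=1 RW=1 US=1 PS=0]
  ✓ 0x22E87  — 4 lookups
#1 VA=0x78282C14E87 (r,kernel):
  TLB hit vpn=0x78282C14 → PA=0x22E87
#2 VA=0x402C1C0AF35 (w,user):
  L0: frame=0x1C idx=8 entry=0x25007 [P=1 RW=1 US=1 PS=0]
  L1: frame=0x25 idx=11 entry=0x28007 [P=1 RW=1 US=1 PS=0]
  L2: frame=0x28 idx=14 entry=0x2B007 [P=1 RW=1 US=1 PS=0]
  L3: frame=0x2B idx=10 entry=0x2D007 [P=1 RW=1 US=1 PS=0]
  ✓ 0x2DF35  — 4 lookups
#3 VA=0x18742E02A2C (w,user):
  L0: frame=0x1C idx=3 entry=0x31007 [P=1 RW=1 US=1 PS=0]
  L1: frame=0x31 idx=29 entry=0x33007 [P=1 RW=1 US=1 PS=0]
  L2: frame=0x33 idx=23 entry=0x34007 [P=1 RW=1 US=1 PS=0]
  L3: frame=0x34 idx=2 entry=0x35007 [P=1 RW=1 US=1 PS=0]
  ✓ 0x35A2C  — 4 lookups

TLB: [["0x18742E02", "0x35"]]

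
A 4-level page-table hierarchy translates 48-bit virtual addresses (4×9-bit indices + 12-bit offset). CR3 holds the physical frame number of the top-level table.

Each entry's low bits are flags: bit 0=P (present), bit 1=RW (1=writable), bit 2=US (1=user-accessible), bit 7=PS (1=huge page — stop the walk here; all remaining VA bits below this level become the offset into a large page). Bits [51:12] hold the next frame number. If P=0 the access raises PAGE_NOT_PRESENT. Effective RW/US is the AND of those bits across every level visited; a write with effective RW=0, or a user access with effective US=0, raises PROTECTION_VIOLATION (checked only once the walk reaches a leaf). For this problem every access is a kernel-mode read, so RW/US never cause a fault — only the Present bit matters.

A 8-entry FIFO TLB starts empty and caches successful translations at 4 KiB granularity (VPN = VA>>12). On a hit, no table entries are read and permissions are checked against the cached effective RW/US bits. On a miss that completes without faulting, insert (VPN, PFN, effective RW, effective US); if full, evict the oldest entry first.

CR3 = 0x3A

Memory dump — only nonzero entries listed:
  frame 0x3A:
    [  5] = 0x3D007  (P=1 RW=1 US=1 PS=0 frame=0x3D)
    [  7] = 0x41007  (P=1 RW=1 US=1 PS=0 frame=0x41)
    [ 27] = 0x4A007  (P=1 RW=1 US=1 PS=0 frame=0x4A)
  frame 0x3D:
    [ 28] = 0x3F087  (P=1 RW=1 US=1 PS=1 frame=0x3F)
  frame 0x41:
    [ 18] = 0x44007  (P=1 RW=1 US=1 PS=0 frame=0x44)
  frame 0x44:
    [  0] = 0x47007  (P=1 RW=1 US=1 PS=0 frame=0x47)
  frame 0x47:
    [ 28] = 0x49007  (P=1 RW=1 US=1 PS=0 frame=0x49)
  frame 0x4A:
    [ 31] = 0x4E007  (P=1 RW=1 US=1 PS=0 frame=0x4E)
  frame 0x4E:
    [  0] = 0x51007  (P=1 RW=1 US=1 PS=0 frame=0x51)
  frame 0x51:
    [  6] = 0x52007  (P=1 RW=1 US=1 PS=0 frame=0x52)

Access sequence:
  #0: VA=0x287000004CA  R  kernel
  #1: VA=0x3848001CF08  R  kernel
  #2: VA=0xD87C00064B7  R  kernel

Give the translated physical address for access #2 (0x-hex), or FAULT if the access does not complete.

Walk each access:
#0 VA=0x287000004CA (r,kernel):
  lvl0: tbl 0x3A, slot 5 ⇒ 0x3D007 (P1/RW1/US1/PS0)
  lvl1: tbl 0x3D, slot 28 ⇒ 0x3F087 (P1/RW1/US1/PS1)
  → PA=0x3F4CA (huge @L1)  (2 entries read)
#1 VA=0x3848001CF08 (r,kernel):
  lvl0: tbl 0x3A, slot 7 ⇒ 0x41007 (P1/RW1/US1/PS0)
  lvl1: tbl 0x41, slot 18 ⇒ 0x44007 (P1/RW1/US1/PS0)
  lvl2: tbl 0x44, slot 0 ⇒ 0x47007 (P1/RW1/US1/PS0)
  lvl3: tbl 0x47, slot 28 ⇒ 0x49007 (P1/RW1/US1/PS0)
  → PA=0x49F08  (4 entries read)
#2 VA=0xD87C00064B7 (r,kernel):
  lvl0: tbl 0x3A, slot 27 ⇒ 0x4A007 (P1/RW1/US1/PS0)
  lvl1: tbl 0x4A, slot 31 ⇒ 0x4E007 (P1/RW1/US1/PS0)
  lvl2: tbl 0x4E, slot 0 ⇒ 0x51007 (P1/RW1/US1/PS0)
  lvl3: tbl 0x51, slot 6 ⇒ 0x52007 (P1/RW1/US1/PS0)
  → PA=0x524B7  (4 entries read)

Access #2 PA: 0x524B7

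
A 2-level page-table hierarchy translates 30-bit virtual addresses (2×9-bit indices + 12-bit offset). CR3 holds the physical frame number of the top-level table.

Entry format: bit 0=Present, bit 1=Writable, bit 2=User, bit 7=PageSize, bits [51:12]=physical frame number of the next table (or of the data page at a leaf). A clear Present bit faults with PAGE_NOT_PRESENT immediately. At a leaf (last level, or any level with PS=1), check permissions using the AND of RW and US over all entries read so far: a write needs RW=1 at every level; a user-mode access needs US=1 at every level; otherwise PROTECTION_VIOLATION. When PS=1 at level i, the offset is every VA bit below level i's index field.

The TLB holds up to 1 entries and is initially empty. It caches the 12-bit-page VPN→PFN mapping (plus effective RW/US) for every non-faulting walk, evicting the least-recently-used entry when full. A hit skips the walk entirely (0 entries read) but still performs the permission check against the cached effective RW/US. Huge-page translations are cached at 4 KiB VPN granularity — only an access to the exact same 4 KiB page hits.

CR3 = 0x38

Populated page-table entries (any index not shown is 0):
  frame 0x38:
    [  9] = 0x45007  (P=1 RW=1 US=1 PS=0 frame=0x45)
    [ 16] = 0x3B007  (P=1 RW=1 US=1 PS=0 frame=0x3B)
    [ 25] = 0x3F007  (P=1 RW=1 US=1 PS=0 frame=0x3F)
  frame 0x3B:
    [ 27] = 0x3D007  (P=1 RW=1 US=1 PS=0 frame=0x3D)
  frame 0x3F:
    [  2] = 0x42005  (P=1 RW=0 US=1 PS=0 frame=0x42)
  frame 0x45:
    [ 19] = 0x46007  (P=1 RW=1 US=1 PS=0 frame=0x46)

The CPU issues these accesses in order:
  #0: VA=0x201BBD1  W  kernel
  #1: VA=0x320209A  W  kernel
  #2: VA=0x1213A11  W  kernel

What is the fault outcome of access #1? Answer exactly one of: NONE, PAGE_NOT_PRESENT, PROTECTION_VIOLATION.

Per-access translation:
#0 VA=0x201BBD1 (w,kernel):
  [0] read 0x38 idx=16: raw=0x3B007 flags P=1 W=1 U=1 S=0
  [1] read 0x3B idx=27: raw=0x3D007 flags P=1 W=1 U=1 S=0
  ⇒ phys 0x3DBD1  [2 reads]
#1 VA=0x320209A (w,kernel):
  [0] read 0x38 idx=25: raw=0x3F007 flags P=1 W=1 U=1 S=0
  [1] read 0x3F idx=2: raw=0x42005 flags P=1 W=0 U=1 S=0
  ⇒ fault: PROTECTION_VIOLATION  — 2 lookups
#2 VA=0x1213A11 (w,kernel):
  [0] read 0x38 idx=9: raw=0x45007 flags P=1 W=1 U=1 S=0
  [1] read 0x45 idx=19: raw=0x46007 flags P=1 W=1 U=1 S=0
  ⇒ phys 0x46A11  [2 reads]

Access #1 fault: PROTECTION_VIOLATION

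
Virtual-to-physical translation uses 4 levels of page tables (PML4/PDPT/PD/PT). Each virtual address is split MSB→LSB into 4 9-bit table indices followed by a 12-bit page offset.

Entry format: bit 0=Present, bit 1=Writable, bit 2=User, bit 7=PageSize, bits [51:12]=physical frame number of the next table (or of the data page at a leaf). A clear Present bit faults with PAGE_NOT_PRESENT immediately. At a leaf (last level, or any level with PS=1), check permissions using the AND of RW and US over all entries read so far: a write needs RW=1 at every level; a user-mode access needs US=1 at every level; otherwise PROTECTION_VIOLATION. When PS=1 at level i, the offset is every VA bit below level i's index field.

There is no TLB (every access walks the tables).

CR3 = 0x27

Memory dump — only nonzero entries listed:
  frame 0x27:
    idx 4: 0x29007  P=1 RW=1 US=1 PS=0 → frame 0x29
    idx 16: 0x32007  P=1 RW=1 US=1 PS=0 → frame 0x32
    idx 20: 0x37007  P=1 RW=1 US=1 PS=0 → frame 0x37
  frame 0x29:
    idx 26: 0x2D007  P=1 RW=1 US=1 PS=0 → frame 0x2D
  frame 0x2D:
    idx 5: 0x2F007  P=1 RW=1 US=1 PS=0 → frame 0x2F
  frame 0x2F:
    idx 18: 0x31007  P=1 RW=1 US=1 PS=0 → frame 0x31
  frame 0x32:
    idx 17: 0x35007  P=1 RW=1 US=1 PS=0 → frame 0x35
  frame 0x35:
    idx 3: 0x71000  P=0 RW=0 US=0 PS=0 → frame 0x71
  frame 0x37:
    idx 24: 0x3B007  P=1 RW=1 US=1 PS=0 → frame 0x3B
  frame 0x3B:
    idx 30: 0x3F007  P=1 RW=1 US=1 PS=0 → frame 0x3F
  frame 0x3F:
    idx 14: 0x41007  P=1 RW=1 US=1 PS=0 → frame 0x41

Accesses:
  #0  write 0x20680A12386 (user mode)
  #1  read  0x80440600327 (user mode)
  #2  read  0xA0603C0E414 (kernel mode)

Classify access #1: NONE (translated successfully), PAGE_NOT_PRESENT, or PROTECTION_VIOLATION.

Walk each access:
#0 VA=0x20680A12386 (w,user):
  [0] read 0x27 idx=4: raw=0x29007 flags P=1 W=1 U=1 S=0
  [1] read 0x29 idx=26: raw=0x2D007 flags P=1 W=1 U=1 S=0
  [2] read 0x2D idx=5: raw=0x2F007 flags P=1 W=1 U=1 S=0
  [3] read 0x2F idx=18: raw=0x31007 flags P=1 W=1 U=1 S=0
  ⇒ phys 0x31386  [4 reads]
#1 VA=0x80440600327 (r,user):
  [0] read 0x27 idx=16: raw=0x32007 flags P=1 W=1 U=1 S=0
  [1] read 0x32 idx=17: raw=0x35007 flags P=1 W=1 U=1 S=0
  [2] read 0x35 idx=3: raw=0x71000 flags P=0 W=0 U=0 S=0
  ✗ PAGE_NOT_PRESENT  [3 reads]
#2 VA=0xA0603C0E414 (r,kernel):
  [0] read 0x27 idx=20: raw=0x37007 flags P=1 W=1 U=1 S=0
  [1] read 0x37 idx=24: raw=0x3B007 flags P=1 W=1 U=1 S=0
  [2] read 0x3B idx=30: raw=0x3F007 flags P=1 W=1 U=1 S=0
  [3] read 0x3F idx=14: raw=0x41007 flags P=1 W=1 U=1 S=0
  ⇒ phys 0x41414  [4 reads]

Access #1 fault: PAGE_NOT_PRESENT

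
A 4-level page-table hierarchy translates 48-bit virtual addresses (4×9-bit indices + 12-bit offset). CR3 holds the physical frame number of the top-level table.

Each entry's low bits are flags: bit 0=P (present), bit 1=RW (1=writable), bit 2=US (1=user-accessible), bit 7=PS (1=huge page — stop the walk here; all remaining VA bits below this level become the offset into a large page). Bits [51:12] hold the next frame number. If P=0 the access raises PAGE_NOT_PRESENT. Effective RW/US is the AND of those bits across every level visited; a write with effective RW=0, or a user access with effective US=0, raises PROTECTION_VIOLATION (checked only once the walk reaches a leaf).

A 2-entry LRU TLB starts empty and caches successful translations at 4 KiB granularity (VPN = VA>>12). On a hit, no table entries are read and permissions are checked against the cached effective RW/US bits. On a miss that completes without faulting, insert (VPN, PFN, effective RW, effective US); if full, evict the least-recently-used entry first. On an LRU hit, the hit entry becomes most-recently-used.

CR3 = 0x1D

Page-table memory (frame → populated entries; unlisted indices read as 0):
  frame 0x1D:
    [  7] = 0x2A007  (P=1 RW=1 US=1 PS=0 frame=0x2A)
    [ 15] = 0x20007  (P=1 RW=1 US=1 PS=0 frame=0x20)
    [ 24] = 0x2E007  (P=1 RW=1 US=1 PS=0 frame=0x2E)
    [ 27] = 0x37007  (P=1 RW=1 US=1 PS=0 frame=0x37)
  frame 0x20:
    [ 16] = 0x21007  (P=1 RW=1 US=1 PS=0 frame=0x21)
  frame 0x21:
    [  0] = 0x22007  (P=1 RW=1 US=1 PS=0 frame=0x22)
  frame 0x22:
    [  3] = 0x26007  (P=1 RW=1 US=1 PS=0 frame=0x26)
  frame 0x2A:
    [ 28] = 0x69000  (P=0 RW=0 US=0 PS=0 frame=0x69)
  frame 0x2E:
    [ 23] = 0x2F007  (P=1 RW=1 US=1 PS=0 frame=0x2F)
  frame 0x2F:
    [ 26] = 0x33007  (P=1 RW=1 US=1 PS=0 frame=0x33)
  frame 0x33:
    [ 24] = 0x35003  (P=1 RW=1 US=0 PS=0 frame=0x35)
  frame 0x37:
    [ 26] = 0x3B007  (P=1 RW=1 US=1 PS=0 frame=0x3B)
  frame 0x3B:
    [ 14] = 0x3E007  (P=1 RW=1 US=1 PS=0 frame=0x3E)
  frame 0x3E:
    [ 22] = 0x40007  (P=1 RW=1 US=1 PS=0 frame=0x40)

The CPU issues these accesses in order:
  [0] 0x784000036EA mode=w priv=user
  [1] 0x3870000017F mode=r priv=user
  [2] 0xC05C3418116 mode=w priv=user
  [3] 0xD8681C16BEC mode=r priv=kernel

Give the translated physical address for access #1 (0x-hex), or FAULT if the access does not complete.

Per-access translation:
#0 VA=0x784000036EA (w,user):
  L0 @0x1D[15] → 0x20007  P=1,RW=1,US=1,PS=0
  L1 @0x20[16] → 0x21007  P=1,RW=1,US=1,PS=0
  L2 @0x21[0] → 0x22007  P=1,RW=1,US=1,PS=0
  L3 @0x22[3] → 0x26007  P=1,RW=1,US=1,PS=0
  → PA=0x266EA  (4 entries read)
#1 VA=0x3870000017F (r,user):
  L0 @0x1D[7] → 0x2A007  P=1,RW=1,US=1,PS=0
  L1 @0x2A[28] → 0x69000  P=0,RW=0,US=0,PS=0
  → PAGE_NOT_PRESENT  (2 entries read)
#2 VA=0xC05C3418116 (w,user):
  L0 @0x1D[24] → 0x2E007  P=1,RW=1,US=1,PS=0
  L1 @0x2E[23] → 0x2F007  P=1,RW=1,US=1,PS=0
  L2 @0x2F[26] → 0x33007  P=1,RW=1,US=1,PS=0
  L3 @0x33[24] → 0x35003  P=1,RW=1,US=0,PS=0
  → PROTECTION_VIOLATION  (4 entries read)
#3 VA=0xD8681C16BEC (r,kernel):
  L0 @0x1D[27] → 0x37007  P=1,RW=1,US=1,PS=0
  L1 @0x37[26] → 0x3B007  P=1,RW=1,US=1,PS=0
  L2 @0x3B[14] → 0x3E007  P=1,RW=1,US=1,PS=0
  L3 @0x3E[22] → 0x40007  P=1,RW=1,US=1,PS=0
  → PA=0x40BEC  (4 entries read)

Access #1 PA: FAULT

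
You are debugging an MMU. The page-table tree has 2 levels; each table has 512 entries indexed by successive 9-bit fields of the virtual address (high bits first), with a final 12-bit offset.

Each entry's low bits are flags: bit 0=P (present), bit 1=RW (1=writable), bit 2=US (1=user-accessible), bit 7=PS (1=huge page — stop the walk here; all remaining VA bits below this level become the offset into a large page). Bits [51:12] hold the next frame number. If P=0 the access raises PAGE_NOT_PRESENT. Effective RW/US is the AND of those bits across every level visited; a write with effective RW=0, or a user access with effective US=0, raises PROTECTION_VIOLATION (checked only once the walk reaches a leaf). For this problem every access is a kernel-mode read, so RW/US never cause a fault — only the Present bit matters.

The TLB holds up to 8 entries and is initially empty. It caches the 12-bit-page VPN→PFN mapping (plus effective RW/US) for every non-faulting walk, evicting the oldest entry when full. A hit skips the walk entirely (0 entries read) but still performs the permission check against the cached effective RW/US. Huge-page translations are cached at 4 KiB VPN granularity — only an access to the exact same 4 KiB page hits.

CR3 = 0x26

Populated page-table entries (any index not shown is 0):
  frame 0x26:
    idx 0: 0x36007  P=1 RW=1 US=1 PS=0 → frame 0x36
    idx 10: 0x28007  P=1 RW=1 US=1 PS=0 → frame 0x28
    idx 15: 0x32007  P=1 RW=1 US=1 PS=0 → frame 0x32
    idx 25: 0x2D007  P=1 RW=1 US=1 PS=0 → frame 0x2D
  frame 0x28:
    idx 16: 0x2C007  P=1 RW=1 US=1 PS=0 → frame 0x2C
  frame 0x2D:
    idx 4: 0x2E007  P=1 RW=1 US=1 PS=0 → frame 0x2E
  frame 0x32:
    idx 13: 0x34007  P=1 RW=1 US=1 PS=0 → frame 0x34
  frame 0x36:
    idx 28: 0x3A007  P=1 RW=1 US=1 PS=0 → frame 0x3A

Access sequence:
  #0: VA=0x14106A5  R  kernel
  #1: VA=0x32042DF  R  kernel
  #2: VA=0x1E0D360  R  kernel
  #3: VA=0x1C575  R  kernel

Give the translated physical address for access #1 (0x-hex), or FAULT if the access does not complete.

Walk each access:
#0 VA=0x14106A5 (r,kernel):
  lvl0: tbl 0x26, slot 10 ⇒ 0x28007 (P1/RW1/US1/PS0)
  lvl1: tbl 0x28, slot 16 ⇒ 0x2C007 (P1/RW1/US1/PS0)
  ⇒ phys 0x2C6A5  [2 reads]
#1 VA=0x32042DF (r,kernel):
  lvl0: tbl 0x26, slot 25 ⇒ 0x2D007 (P1/RW1/US1/PS0)
  lvl1: tbl 0x2D, slot 4 ⇒ 0x2E007 (P1/RW1/US1/PS0)
  ⇒ phys 0x2E2DF  [2 reads]
#2 VA=0x1E0D360 (r,kernel):
  lvl0: tbl 0x26, slot 15 ⇒ 0x32007 (P1/RW1/US1/PS0)
  lvl1: tbl 0x32, slot 13 ⇒ 0x34007 (P1/RW1/US1/PS0)
  ⇒ phys 0x34360  [2 reads]
#3 VA=0x1C575 (r,kernel):
  lvl0: tbl 0x26, slot 0 ⇒ 0x36007 (P1/RW1/US1/PS0)
  lvl1: tbl 0x36, slot 28 ⇒ 0x3A007 (P1/RW1/US1/PS0)
  ⇒ phys 0x3A575  [2 reads]

Access #1 PA: 0x2E2DF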